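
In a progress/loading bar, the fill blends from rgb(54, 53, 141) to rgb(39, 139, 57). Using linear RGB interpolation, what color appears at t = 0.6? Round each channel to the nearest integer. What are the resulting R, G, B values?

(45, 105, 91)

R = 54 + 0.6 × (39 − 54) = 54 + 0.6 × -15 = 45 → 45
G = 53 + 0.6 × (139 − 53) = 53 + 0.6 × 86 = 104.6 → 105
B = 141 + 0.6 × (57 − 141) = 141 + 0.6 × -84 = 90.6 → 91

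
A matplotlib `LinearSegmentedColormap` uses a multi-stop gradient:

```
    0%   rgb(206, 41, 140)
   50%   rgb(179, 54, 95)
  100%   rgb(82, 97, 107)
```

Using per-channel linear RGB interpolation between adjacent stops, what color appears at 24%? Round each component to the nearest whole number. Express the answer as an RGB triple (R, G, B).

(193, 47, 118)

24% lies between the 0% and 50% stops, so the local fraction is t = (24 − 0)/(50 − 0) = 24/50 ≈ 0.48.
R = 206 + 0.48 × (179 − 206) = 193.04 → 193
G = 41 + 0.48 × (54 − 41) = 47.24 → 47
B = 140 + 0.48 × (95 − 140) = 118.4 → 118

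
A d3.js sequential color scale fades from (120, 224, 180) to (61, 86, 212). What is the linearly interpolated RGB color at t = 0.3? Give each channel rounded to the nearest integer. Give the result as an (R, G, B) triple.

(102, 183, 190)

R = 120 + 0.3 × (61 − 120) = 120 + 0.3 × -59 = 102.3 → 102
G = 224 + 0.3 × (86 − 224) = 224 + 0.3 × -138 = 182.6 → 183
B = 180 + 0.3 × (212 − 180) = 180 + 0.3 × 32 = 189.6 → 190
So the blended color is (102, 183, 190), about #66b7be.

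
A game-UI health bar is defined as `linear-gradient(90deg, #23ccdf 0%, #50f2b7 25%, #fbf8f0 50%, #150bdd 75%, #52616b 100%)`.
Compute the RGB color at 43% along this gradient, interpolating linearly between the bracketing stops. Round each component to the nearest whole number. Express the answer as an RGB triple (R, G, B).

(203, 246, 224)

43% lies between the 25% and 50% stops, so the local fraction is t = (43 − 25)/(50 − 25) = 18/25 ≈ 0.72.
#50f2b7 → (80, 242, 183); #fbf8f0 → (251, 248, 240).
R = 80 + 0.72 × (251 − 80) = 203.12 → 203
G = 242 + 0.72 × (248 − 242) = 246.32 → 246
B = 183 + 0.72 × (240 − 183) = 224.04 → 224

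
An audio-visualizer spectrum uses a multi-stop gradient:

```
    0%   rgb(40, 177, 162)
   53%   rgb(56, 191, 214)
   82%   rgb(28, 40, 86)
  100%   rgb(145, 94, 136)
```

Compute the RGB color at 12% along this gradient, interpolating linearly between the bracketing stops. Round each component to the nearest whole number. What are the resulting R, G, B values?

(44, 180, 174)

12% lies between the 0% and 53% stops, so the local fraction is t = (12 − 0)/(53 − 0) = 12/53 ≈ 0.2264.
R = 40 + 0.2264 × (56 − 40) = 43.622 → 44
G = 177 + 0.2264 × (191 − 177) = 180.17 → 180
B = 162 + 0.2264 × (214 − 162) = 173.773 → 174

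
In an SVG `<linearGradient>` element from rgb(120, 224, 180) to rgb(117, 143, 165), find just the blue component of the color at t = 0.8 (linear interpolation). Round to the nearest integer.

168

B = 180 + 0.8 × (165 − 180) = 168 → 168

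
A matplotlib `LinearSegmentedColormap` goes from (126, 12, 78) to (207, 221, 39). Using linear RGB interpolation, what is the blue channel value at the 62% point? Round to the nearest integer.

54

B = 78 + 0.62 × (39 − 78) = 53.82 → 54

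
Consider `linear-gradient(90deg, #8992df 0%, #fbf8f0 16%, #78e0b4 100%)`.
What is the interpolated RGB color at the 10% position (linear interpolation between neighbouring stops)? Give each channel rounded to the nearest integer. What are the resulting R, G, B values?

(208, 210, 234)

10% lies between the 0% and 16% stops, so the local fraction is t = (10 − 0)/(16 − 0) = 10/16 ≈ 0.625.
#8992df → (137, 146, 223); #fbf8f0 → (251, 248, 240).
R = 137 + 0.625 × (251 − 137) = 208.25 → 208
G = 146 + 0.625 × (248 − 146) = 209.75 → 210
B = 223 + 0.625 × (240 − 223) = 233.625 → 234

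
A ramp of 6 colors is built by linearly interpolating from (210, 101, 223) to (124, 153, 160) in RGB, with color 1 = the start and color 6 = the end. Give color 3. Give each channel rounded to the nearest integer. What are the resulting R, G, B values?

(176, 122, 198)

With 6 swatches and endpoints inclusive, swatch 3 sits at t = (3 − 1)/(6 − 1) = 2/5 ≈ 0.4.
R = 210 + 0.4 × (124 − 210) = 175.6 → 176
G = 101 + 0.4 × (153 − 101) = 121.8 → 122
B = 223 + 0.4 × (160 − 223) = 197.8 → 198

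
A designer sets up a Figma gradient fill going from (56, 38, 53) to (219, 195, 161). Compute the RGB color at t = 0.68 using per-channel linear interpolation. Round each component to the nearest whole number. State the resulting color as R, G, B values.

(167, 145, 126)

R = 56 + 0.68 × (219 − 56) = 56 + 0.68 × 163 = 166.84 → 167
G = 38 + 0.68 × (195 − 38) = 38 + 0.68 × 157 = 144.76 → 145
B = 53 + 0.68 × (161 − 53) = 53 + 0.68 × 108 = 126.44 → 126
So the blended color is (167, 145, 126), about #a7917e.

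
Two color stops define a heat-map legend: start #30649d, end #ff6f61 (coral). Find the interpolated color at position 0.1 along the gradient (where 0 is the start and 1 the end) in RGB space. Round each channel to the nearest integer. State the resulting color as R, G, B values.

#30649d → (48, 100, 157); #ff6f61 → (255, 111, 97).
R = 48 + 0.1 × (255 − 48) = 48 + 0.1 × 207 = 68.7 → 69
G = 100 + 0.1 × (111 − 100) = 100 + 0.1 × 11 = 101.1 → 101
B = 157 + 0.1 × (97 − 157) = 157 + 0.1 × -60 = 151 → 151
So the blended color is (69, 101, 151), about #456597.

(69, 101, 151)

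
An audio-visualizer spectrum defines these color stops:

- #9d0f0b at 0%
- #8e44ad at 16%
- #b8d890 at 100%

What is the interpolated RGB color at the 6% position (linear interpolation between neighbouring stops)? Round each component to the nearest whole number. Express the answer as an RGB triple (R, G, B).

6% lies between the 0% and 16% stops, so the local fraction is t = (6 − 0)/(16 − 0) = 6/16 ≈ 0.375.
#9d0f0b → (157, 15, 11); #8e44ad → (142, 68, 173).
R = 157 + 0.375 × (142 − 157) = 151.375 → 151
G = 15 + 0.375 × (68 − 15) = 34.875 → 35
B = 11 + 0.375 × (173 − 11) = 71.75 → 72

(151, 35, 72)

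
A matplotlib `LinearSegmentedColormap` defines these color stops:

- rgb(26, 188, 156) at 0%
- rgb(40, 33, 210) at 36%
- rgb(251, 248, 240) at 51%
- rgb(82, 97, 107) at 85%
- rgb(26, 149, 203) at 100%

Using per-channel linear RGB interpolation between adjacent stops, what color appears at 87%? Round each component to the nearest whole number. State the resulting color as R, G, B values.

87% lies between the 85% and 100% stops, so the local fraction is t = (87 − 85)/(100 − 85) = 2/15 ≈ 0.1333.
R = 82 + 0.1333 × (26 − 82) = 74.535 → 75
G = 97 + 0.1333 × (149 − 97) = 103.932 → 104
B = 107 + 0.1333 × (203 − 107) = 119.797 → 120

(75, 104, 120)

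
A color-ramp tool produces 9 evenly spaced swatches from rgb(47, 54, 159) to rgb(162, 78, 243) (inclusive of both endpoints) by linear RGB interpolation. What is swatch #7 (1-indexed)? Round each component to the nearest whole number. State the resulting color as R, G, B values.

(133, 72, 222)

With 9 swatches and endpoints inclusive, swatch 7 sits at t = (7 − 1)/(9 − 1) = 6/8 ≈ 0.75.
R = 47 + 0.75 × (162 − 47) = 133.25 → 133
G = 54 + 0.75 × (78 − 54) = 72 → 72
B = 159 + 0.75 × (243 − 159) = 222 → 222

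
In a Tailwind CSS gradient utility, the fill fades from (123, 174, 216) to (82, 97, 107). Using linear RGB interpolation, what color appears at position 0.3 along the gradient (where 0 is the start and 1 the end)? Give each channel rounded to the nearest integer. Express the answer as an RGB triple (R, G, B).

R = 123 + 0.3 × (82 − 123) = 123 + 0.3 × -41 = 110.7 → 111
G = 174 + 0.3 × (97 − 174) = 174 + 0.3 × -77 = 150.9 → 151
B = 216 + 0.3 × (107 − 216) = 216 + 0.3 × -109 = 183.3 → 183

(111, 151, 183)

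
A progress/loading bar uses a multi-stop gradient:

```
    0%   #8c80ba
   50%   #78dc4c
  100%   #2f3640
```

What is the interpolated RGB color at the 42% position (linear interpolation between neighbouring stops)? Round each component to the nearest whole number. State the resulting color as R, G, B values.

(123, 205, 94)

42% lies between the 0% and 50% stops, so the local fraction is t = (42 − 0)/(50 − 0) = 42/50 ≈ 0.84.
#8c80ba → (140, 128, 186); #78dc4c → (120, 220, 76).
R = 140 + 0.84 × (120 − 140) = 123.2 → 123
G = 128 + 0.84 × (220 − 128) = 205.28 → 205
B = 186 + 0.84 × (76 − 186) = 93.6 → 94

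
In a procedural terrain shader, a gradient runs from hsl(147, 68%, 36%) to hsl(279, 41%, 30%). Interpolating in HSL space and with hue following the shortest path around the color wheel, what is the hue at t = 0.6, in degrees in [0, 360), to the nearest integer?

Hue arc: Δh = 279 − 147 = 132° (|Δh| ≤ 180, already the shorter path).
H = 147 + 0.6 × (132) = 226.2 → 226°

226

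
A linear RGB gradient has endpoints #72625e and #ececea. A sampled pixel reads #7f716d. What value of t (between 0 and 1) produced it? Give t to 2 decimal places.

Invert the lerp on the B channel (largest span, 140): t = (109 − 94) / (234 − 94) = 15/140 = 0.10714.
Check on R: (127 − 114)/(236 − 114) = 0.1066 ✓

0.11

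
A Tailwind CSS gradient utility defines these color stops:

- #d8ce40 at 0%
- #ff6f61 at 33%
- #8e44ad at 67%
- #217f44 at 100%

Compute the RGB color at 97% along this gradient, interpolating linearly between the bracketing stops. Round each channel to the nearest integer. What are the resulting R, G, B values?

97% lies between the 67% and 100% stops, so the local fraction is t = (97 − 67)/(100 − 67) = 30/33 ≈ 0.9091.
#8e44ad → (142, 68, 173); #217f44 → (33, 127, 68).
R = 142 + 0.9091 × (33 − 142) = 42.908 → 43
G = 68 + 0.9091 × (127 − 68) = 121.637 → 122
B = 173 + 0.9091 × (68 − 173) = 77.544 → 78

(43, 122, 78)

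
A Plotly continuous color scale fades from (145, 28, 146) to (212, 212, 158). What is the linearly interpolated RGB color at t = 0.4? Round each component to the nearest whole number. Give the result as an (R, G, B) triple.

R = 145 + 0.4 × (212 − 145) = 145 + 0.4 × 67 = 171.8 → 172
G = 28 + 0.4 × (212 − 28) = 28 + 0.4 × 184 = 101.6 → 102
B = 146 + 0.4 × (158 − 146) = 146 + 0.4 × 12 = 150.8 → 151

(172, 102, 151)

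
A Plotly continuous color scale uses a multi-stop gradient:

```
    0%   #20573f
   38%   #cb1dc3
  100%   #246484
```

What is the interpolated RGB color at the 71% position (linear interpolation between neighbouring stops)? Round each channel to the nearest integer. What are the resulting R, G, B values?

(114, 67, 161)

71% lies between the 38% and 100% stops, so the local fraction is t = (71 − 38)/(100 − 38) = 33/62 ≈ 0.5323.
#cb1dc3 → (203, 29, 195); #246484 → (36, 100, 132).
R = 203 + 0.5323 × (36 − 203) = 114.106 → 114
G = 29 + 0.5323 × (100 − 29) = 66.793 → 67
B = 195 + 0.5323 × (132 − 195) = 161.465 → 161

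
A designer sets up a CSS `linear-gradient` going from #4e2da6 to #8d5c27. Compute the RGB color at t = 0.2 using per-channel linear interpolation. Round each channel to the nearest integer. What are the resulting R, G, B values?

#4e2da6 → (78, 45, 166); #8d5c27 → (141, 92, 39).
R = 78 + 0.2 × (141 − 78) = 78 + 0.2 × 63 = 90.6 → 91
G = 45 + 0.2 × (92 − 45) = 45 + 0.2 × 47 = 54.4 → 54
B = 166 + 0.2 × (39 − 166) = 166 + 0.2 × -127 = 140.6 → 141
So the blended color is (91, 54, 141), about #5b368d.

(91, 54, 141)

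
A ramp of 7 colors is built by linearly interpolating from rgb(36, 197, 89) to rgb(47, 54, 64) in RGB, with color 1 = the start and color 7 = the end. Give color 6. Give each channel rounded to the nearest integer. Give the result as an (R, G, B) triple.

(45, 78, 68)

With 7 swatches and endpoints inclusive, swatch 6 sits at t = (6 − 1)/(7 − 1) = 5/6 ≈ 0.8333.
R = 36 + 0.8333 × (47 − 36) = 45.166 → 45
G = 197 + 0.8333 × (54 − 197) = 77.838 → 78
B = 89 + 0.8333 × (64 − 89) = 68.168 → 68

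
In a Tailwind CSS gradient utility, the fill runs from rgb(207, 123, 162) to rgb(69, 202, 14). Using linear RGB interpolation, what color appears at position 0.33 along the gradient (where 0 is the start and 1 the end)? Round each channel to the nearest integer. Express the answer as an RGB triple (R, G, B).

(161, 149, 113)

R = 207 + 0.33 × (69 − 207) = 207 + 0.33 × -138 = 161.46 → 161
G = 123 + 0.33 × (202 − 123) = 123 + 0.33 × 79 = 149.07 → 149
B = 162 + 0.33 × (14 − 162) = 162 + 0.33 × -148 = 113.16 → 113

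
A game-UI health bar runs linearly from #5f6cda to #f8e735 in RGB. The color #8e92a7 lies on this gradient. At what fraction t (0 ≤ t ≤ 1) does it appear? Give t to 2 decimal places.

Invert the lerp on the B channel (largest span, 165): t = (167 − 218) / (53 − 218) = -51/-165 = 0.30909.
Check on R: (142 − 95)/(248 − 95) = 0.3072 ✓

0.31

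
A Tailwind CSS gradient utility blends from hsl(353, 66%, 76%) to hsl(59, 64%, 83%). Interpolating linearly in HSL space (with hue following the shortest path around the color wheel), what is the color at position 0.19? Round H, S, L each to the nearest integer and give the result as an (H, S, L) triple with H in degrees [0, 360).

(6, 66, 77)

Hue: 59 − 353 = -294°, but |-294| > 180 so the shorter arc goes the other way: Δh = -294 + 360 = 66°.
H = 353 + 0.19 × (66) = 365.54 → 366 → 366 mod 360 = 6°
S = 66 + 0.19 × (64 − 66) = 65.62 → 66%
L = 76 + 0.19 × (83 − 76) = 77.33 → 77%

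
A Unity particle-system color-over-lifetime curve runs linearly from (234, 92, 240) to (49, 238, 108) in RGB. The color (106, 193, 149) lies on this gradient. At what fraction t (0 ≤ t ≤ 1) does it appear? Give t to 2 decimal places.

0.69

Invert the lerp on the R channel (largest span, 185): t = (106 − 234) / (49 − 234) = -128/-185 = 0.69189.
Check on G: (193 − 92)/(238 − 92) = 0.6918 ✓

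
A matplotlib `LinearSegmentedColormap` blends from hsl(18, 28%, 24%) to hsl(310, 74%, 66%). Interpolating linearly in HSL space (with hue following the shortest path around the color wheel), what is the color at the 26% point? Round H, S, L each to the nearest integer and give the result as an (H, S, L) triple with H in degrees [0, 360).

(0, 40, 35)

Hue: 310 − 18 = 292°, but |292| > 180 so the shorter arc goes the other way: Δh = 292 − 360 = -68°.
H = 18 + 0.26 × (-68) = 0.32 → 0°
S = 28 + 0.26 × (74 − 28) = 39.96 → 40%
L = 24 + 0.26 × (66 − 24) = 34.92 → 35%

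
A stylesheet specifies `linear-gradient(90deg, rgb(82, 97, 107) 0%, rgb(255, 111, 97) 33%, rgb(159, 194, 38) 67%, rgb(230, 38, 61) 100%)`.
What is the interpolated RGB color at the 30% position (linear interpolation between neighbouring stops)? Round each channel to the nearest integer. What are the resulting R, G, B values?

(239, 110, 98)

30% lies between the 0% and 33% stops, so the local fraction is t = (30 − 0)/(33 − 0) = 30/33 ≈ 0.9091.
R = 82 + 0.9091 × (255 − 82) = 239.274 → 239
G = 97 + 0.9091 × (111 − 97) = 109.727 → 110
B = 107 + 0.9091 × (97 − 107) = 97.909 → 98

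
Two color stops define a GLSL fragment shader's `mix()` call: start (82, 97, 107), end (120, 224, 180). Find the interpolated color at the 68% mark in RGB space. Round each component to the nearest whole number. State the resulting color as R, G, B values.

(108, 183, 157)

68% corresponds to t = 0.68.
R = 82 + 0.68 × (120 − 82) = 82 + 0.68 × 38 = 107.84 → 108
G = 97 + 0.68 × (224 − 97) = 97 + 0.68 × 127 = 183.36 → 183
B = 107 + 0.68 × (180 − 107) = 107 + 0.68 × 73 = 156.64 → 157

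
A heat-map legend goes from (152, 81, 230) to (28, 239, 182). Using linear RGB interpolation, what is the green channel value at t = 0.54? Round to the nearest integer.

G = 81 + 0.54 × (239 − 81) = 166.32 → 166

166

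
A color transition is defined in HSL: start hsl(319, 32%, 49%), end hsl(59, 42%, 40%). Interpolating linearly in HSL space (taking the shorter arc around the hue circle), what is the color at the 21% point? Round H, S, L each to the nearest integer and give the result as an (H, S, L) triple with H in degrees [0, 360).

Hue: 59 − 319 = -260°, but |-260| > 180 so the shorter arc goes the other way: Δh = -260 + 360 = 100°.
H = 319 + 0.21 × (100) = 340 → 340°
S = 32 + 0.21 × (42 − 32) = 34.1 → 34%
L = 49 + 0.21 × (40 − 49) = 47.11 → 47%

(340, 34, 47)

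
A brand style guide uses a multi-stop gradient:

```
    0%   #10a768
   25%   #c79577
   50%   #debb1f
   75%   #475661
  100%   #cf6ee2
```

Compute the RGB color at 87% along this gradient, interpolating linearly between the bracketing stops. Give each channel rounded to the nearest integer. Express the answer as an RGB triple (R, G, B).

87% lies between the 75% and 100% stops, so the local fraction is t = (87 − 75)/(100 − 75) = 12/25 ≈ 0.48.
#475661 → (71, 86, 97); #cf6ee2 → (207, 110, 226).
R = 71 + 0.48 × (207 − 71) = 136.28 → 136
G = 86 + 0.48 × (110 − 86) = 97.52 → 98
B = 97 + 0.48 × (226 − 97) = 158.92 → 159

(136, 98, 159)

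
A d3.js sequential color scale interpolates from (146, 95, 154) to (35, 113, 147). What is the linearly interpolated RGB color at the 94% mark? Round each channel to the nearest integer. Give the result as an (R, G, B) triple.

94% corresponds to t = 0.94.
R = 146 + 0.94 × (35 − 146) = 146 + 0.94 × -111 = 41.66 → 42
G = 95 + 0.94 × (113 − 95) = 95 + 0.94 × 18 = 111.92 → 112
B = 154 + 0.94 × (147 − 154) = 154 + 0.94 × -7 = 147.42 → 147
So the blended color is (42, 112, 147), about #2a7093.

(42, 112, 147)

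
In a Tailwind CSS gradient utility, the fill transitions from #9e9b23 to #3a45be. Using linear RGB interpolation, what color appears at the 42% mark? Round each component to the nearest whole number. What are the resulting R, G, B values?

#9e9b23 → (158, 155, 35); #3a45be → (58, 69, 190).
42% corresponds to t = 0.42.
R = 158 + 0.42 × (58 − 158) = 158 + 0.42 × -100 = 116 → 116
G = 155 + 0.42 × (69 − 155) = 155 + 0.42 × -86 = 118.88 → 119
B = 35 + 0.42 × (190 − 35) = 35 + 0.42 × 155 = 100.1 → 100

(116, 119, 100)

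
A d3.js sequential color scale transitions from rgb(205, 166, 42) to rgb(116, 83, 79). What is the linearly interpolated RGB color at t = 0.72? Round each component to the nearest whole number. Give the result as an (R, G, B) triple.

R = 205 + 0.72 × (116 − 205) = 205 + 0.72 × -89 = 140.92 → 141
G = 166 + 0.72 × (83 − 166) = 166 + 0.72 × -83 = 106.24 → 106
B = 42 + 0.72 × (79 − 42) = 42 + 0.72 × 37 = 68.64 → 69
So the blended color is (141, 106, 69), about #8d6a45.

(141, 106, 69)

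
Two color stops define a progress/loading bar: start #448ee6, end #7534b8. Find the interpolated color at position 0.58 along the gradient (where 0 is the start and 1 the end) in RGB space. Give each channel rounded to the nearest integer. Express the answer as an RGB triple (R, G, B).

#448ee6 → (68, 142, 230); #7534b8 → (117, 52, 184).
R = 68 + 0.58 × (117 − 68) = 68 + 0.58 × 49 = 96.42 → 96
G = 142 + 0.58 × (52 − 142) = 142 + 0.58 × -90 = 89.8 → 90
B = 230 + 0.58 × (184 − 230) = 230 + 0.58 × -46 = 203.32 → 203

(96, 90, 203)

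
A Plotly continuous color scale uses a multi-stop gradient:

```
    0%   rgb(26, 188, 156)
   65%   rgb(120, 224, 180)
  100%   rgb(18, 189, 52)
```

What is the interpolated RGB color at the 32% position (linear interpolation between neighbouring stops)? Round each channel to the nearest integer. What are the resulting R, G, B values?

32% lies between the 0% and 65% stops, so the local fraction is t = (32 − 0)/(65 − 0) = 32/65 ≈ 0.4923.
R = 26 + 0.4923 × (120 − 26) = 72.276 → 72
G = 188 + 0.4923 × (224 − 188) = 205.723 → 206
B = 156 + 0.4923 × (180 − 156) = 167.815 → 168

(72, 206, 168)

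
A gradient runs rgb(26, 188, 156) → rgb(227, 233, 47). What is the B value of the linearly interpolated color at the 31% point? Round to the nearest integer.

122

B = 156 + 0.31 × (47 − 156) = 122.21 → 122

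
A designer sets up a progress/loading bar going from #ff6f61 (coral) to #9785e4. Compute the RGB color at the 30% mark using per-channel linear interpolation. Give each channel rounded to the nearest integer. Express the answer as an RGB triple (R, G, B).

(224, 118, 136)

#ff6f61 → (255, 111, 97); #9785e4 → (151, 133, 228).
30% corresponds to t = 0.3.
R = 255 + 0.3 × (151 − 255) = 255 + 0.3 × -104 = 223.8 → 224
G = 111 + 0.3 × (133 − 111) = 111 + 0.3 × 22 = 117.6 → 118
B = 97 + 0.3 × (228 − 97) = 97 + 0.3 × 131 = 136.3 → 136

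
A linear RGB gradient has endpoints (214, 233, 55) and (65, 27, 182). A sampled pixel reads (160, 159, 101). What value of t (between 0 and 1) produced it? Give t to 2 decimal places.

0.36

Invert the lerp on the G channel (largest span, 206): t = (159 − 233) / (27 − 233) = -74/-206 = 0.35922.
Check on R: (160 − 214)/(65 − 214) = 0.3624 ✓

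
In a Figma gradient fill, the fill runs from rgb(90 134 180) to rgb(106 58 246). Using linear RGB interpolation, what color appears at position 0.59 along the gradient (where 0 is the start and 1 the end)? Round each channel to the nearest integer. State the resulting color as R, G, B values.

(99, 89, 219)

R = 90 + 0.59 × (106 − 90) = 90 + 0.59 × 16 = 99.44 → 99
G = 134 + 0.59 × (58 − 134) = 134 + 0.59 × -76 = 89.16 → 89
B = 180 + 0.59 × (246 − 180) = 180 + 0.59 × 66 = 218.94 → 219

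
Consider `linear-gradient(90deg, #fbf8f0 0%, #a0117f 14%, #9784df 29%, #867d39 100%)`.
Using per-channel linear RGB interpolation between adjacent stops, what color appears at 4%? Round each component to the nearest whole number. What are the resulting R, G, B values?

4% lies between the 0% and 14% stops, so the local fraction is t = (4 − 0)/(14 − 0) = 4/14 ≈ 0.2857.
#fbf8f0 → (251, 248, 240); #a0117f → (160, 17, 127).
R = 251 + 0.2857 × (160 − 251) = 225.001 → 225
G = 248 + 0.2857 × (17 − 248) = 182.003 → 182
B = 240 + 0.2857 × (127 − 240) = 207.716 → 208

(225, 182, 208)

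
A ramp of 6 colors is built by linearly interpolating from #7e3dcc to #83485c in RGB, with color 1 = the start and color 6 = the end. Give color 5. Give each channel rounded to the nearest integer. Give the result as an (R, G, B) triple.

With 6 swatches and endpoints inclusive, swatch 5 sits at t = (5 − 1)/(6 − 1) = 4/5 ≈ 0.8.
#7e3dcc → (126, 61, 204); #83485c → (131, 72, 92).
R = 126 + 0.8 × (131 − 126) = 130 → 130
G = 61 + 0.8 × (72 − 61) = 69.8 → 70
B = 204 + 0.8 × (92 − 204) = 114.4 → 114

(130, 70, 114)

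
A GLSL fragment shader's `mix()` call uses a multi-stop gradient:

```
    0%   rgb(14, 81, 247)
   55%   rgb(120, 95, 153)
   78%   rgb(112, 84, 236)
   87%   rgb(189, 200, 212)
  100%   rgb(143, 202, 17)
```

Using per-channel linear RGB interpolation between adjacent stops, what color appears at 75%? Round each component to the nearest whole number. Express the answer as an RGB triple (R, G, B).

(113, 85, 225)

75% lies between the 55% and 78% stops, so the local fraction is t = (75 − 55)/(78 − 55) = 20/23 ≈ 0.8696.
R = 120 + 0.8696 × (112 − 120) = 113.043 → 113
G = 95 + 0.8696 × (84 − 95) = 85.434 → 85
B = 153 + 0.8696 × (236 − 153) = 225.177 → 225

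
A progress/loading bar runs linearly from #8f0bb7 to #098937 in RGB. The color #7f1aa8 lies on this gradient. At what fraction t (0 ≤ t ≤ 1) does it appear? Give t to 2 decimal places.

0.12

Invert the lerp on the R channel (largest span, 134): t = (127 − 143) / (9 − 143) = -16/-134 = 0.1194.
Check on G: (26 − 11)/(137 − 11) = 0.119 ✓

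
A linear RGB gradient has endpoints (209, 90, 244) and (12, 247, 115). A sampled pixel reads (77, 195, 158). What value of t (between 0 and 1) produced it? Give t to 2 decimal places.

Invert the lerp on the R channel (largest span, 197): t = (77 − 209) / (12 − 209) = -132/-197 = 0.67005.
Check on G: (195 − 90)/(247 − 90) = 0.6688 ✓

0.67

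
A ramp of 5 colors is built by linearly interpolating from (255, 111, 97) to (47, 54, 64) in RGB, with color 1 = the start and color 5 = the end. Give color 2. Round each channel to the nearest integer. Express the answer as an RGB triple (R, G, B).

(203, 97, 89)

With 5 swatches and endpoints inclusive, swatch 2 sits at t = (2 − 1)/(5 − 1) = 1/4 ≈ 0.25.
R = 255 + 0.25 × (47 − 255) = 203 → 203
G = 111 + 0.25 × (54 − 111) = 96.75 → 97
B = 97 + 0.25 × (64 − 97) = 88.75 → 89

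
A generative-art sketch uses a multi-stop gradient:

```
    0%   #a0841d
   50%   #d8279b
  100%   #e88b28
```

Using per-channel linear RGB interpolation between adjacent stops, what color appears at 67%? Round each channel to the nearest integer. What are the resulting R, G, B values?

67% lies between the 50% and 100% stops, so the local fraction is t = (67 − 50)/(100 − 50) = 17/50 ≈ 0.34.
#d8279b → (216, 39, 155); #e88b28 → (232, 139, 40).
R = 216 + 0.34 × (232 − 216) = 221.44 → 221
G = 39 + 0.34 × (139 − 39) = 73 → 73
B = 155 + 0.34 × (40 − 155) = 115.9 → 116

(221, 73, 116)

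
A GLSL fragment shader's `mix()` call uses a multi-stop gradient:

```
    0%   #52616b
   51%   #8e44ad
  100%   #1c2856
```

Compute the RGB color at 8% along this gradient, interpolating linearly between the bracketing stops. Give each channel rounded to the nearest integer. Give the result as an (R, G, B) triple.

(91, 92, 117)

8% lies between the 0% and 51% stops, so the local fraction is t = (8 − 0)/(51 − 0) = 8/51 ≈ 0.1569.
#52616b → (82, 97, 107); #8e44ad → (142, 68, 173).
R = 82 + 0.1569 × (142 − 82) = 91.414 → 91
G = 97 + 0.1569 × (68 − 97) = 92.45 → 92
B = 107 + 0.1569 × (173 − 107) = 117.355 → 117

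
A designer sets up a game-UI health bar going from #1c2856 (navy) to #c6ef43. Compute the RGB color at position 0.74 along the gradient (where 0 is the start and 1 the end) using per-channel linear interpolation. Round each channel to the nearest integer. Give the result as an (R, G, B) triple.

(154, 187, 72)

#1c2856 → (28, 40, 86); #c6ef43 → (198, 239, 67).
R = 28 + 0.74 × (198 − 28) = 28 + 0.74 × 170 = 153.8 → 154
G = 40 + 0.74 × (239 − 40) = 40 + 0.74 × 199 = 187.26 → 187
B = 86 + 0.74 × (67 − 86) = 86 + 0.74 × -19 = 71.94 → 72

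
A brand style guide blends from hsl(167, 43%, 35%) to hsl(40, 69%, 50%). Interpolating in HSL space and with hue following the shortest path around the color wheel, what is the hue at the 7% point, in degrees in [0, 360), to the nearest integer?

158

Hue arc: Δh = 40 − 167 = -127° (|Δh| ≤ 180, already the shorter path).
H = 167 + 0.07 × (-127) = 158.11 → 158°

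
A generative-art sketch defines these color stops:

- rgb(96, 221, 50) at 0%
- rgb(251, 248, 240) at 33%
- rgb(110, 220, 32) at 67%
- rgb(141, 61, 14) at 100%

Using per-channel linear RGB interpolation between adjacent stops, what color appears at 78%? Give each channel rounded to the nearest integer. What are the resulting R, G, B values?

78% lies between the 67% and 100% stops, so the local fraction is t = (78 − 67)/(100 − 67) = 11/33 ≈ 0.3333.
R = 110 + 0.3333 × (141 − 110) = 120.332 → 120
G = 220 + 0.3333 × (61 − 220) = 167.005 → 167
B = 32 + 0.3333 × (14 − 32) = 26.001 → 26

(120, 167, 26)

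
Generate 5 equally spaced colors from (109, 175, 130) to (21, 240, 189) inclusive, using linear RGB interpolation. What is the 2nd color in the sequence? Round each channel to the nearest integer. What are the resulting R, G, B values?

With 5 swatches and endpoints inclusive, swatch 2 sits at t = (2 − 1)/(5 − 1) = 1/4 ≈ 0.25.
R = 109 + 0.25 × (21 − 109) = 87 → 87
G = 175 + 0.25 × (240 − 175) = 191.25 → 191
B = 130 + 0.25 × (189 − 130) = 144.75 → 145

(87, 191, 145)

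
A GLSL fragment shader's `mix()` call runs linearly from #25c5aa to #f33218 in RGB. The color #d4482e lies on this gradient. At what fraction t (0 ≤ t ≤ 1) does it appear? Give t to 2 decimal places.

0.85

Invert the lerp on the R channel (largest span, 206): t = (212 − 37) / (243 − 37) = 175/206 = 0.84951.
Check on G: (72 − 197)/(50 − 197) = 0.8503 ✓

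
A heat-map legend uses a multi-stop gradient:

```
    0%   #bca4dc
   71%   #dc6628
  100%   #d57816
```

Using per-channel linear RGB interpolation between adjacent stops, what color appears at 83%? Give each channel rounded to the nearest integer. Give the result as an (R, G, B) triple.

83% lies between the 71% and 100% stops, so the local fraction is t = (83 − 71)/(100 − 71) = 12/29 ≈ 0.4138.
#dc6628 → (220, 102, 40); #d57816 → (213, 120, 22).
R = 220 + 0.4138 × (213 − 220) = 217.103 → 217
G = 102 + 0.4138 × (120 − 102) = 109.448 → 109
B = 40 + 0.4138 × (22 − 40) = 32.552 → 33

(217, 109, 33)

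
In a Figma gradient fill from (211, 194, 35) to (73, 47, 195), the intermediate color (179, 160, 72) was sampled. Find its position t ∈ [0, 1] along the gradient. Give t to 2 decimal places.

0.23

Invert the lerp on the B channel (largest span, 160): t = (72 − 35) / (195 − 35) = 37/160 = 0.23125.
Check on R: (179 − 211)/(73 − 211) = 0.2319 ✓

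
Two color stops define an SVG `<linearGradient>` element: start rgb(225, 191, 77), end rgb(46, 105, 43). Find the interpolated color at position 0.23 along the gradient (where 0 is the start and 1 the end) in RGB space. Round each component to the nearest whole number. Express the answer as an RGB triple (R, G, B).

R = 225 + 0.23 × (46 − 225) = 225 + 0.23 × -179 = 183.83 → 184
G = 191 + 0.23 × (105 − 191) = 191 + 0.23 × -86 = 171.22 → 171
B = 77 + 0.23 × (43 − 77) = 77 + 0.23 × -34 = 69.18 → 69
So the blended color is (184, 171, 69), about #b8ab45.

(184, 171, 69)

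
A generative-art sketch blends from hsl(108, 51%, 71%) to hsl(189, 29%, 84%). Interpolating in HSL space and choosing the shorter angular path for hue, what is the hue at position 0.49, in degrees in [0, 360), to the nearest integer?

Hue arc: Δh = 189 − 108 = 81° (|Δh| ≤ 180, already the shorter path).
H = 108 + 0.49 × (81) = 147.69 → 148°

148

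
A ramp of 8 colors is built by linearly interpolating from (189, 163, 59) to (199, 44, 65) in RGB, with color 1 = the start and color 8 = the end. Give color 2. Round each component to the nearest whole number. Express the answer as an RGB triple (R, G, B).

With 8 swatches and endpoints inclusive, swatch 2 sits at t = (2 − 1)/(8 − 1) = 1/7 ≈ 0.1429.
R = 189 + 0.1429 × (199 − 189) = 190.429 → 190
G = 163 + 0.1429 × (44 − 163) = 145.995 → 146
B = 59 + 0.1429 × (65 − 59) = 59.857 → 60

(190, 146, 60)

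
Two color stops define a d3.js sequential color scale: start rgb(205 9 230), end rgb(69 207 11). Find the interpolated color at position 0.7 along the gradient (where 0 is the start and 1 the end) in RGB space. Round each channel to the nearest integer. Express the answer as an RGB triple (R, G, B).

(110, 148, 77)

R = 205 + 0.7 × (69 − 205) = 205 + 0.7 × -136 = 109.8 → 110
G = 9 + 0.7 × (207 − 9) = 9 + 0.7 × 198 = 147.6 → 148
B = 230 + 0.7 × (11 − 230) = 230 + 0.7 × -219 = 76.7 → 77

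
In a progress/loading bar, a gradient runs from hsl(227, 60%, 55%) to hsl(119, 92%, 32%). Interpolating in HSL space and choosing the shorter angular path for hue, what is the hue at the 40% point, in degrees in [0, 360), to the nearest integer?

184

Hue arc: Δh = 119 − 227 = -108° (|Δh| ≤ 180, already the shorter path).
H = 227 + 0.4 × (-108) = 183.8 → 184°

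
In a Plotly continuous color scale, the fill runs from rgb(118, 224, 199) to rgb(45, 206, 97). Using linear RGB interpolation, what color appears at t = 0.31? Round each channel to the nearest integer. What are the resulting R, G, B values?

(95, 218, 167)

R = 118 + 0.31 × (45 − 118) = 118 + 0.31 × -73 = 95.37 → 95
G = 224 + 0.31 × (206 − 224) = 224 + 0.31 × -18 = 218.42 → 218
B = 199 + 0.31 × (97 − 199) = 199 + 0.31 × -102 = 167.38 → 167
So the blended color is (95, 218, 167), about #5fdaa7.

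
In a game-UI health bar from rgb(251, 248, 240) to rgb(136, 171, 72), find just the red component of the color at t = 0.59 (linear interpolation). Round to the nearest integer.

183

R = 251 + 0.59 × (136 − 251) = 183.15 → 183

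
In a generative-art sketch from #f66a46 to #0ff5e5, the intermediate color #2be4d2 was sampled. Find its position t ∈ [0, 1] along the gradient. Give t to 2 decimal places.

Invert the lerp on the R channel (largest span, 231): t = (43 − 246) / (15 − 246) = -203/-231 = 0.87879.
Check on G: (228 − 106)/(245 − 106) = 0.8777 ✓

0.88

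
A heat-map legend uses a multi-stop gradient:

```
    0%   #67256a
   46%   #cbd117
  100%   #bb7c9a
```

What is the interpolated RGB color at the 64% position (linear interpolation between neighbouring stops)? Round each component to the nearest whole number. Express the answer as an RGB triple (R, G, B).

64% lies between the 46% and 100% stops, so the local fraction is t = (64 − 46)/(100 − 46) = 18/54 ≈ 0.3333.
#cbd117 → (203, 209, 23); #bb7c9a → (187, 124, 154).
R = 203 + 0.3333 × (187 − 203) = 197.667 → 198
G = 209 + 0.3333 × (124 − 209) = 180.669 → 181
B = 23 + 0.3333 × (154 − 23) = 66.662 → 67

(198, 181, 67)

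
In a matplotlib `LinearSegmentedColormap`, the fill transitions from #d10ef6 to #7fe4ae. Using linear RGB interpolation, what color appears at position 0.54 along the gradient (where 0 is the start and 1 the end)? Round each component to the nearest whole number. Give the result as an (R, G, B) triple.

(165, 130, 207)

#d10ef6 → (209, 14, 246); #7fe4ae → (127, 228, 174).
R = 209 + 0.54 × (127 − 209) = 209 + 0.54 × -82 = 164.72 → 165
G = 14 + 0.54 × (228 − 14) = 14 + 0.54 × 214 = 129.56 → 130
B = 246 + 0.54 × (174 − 246) = 246 + 0.54 × -72 = 207.12 → 207
So the blended color is (165, 130, 207), about #a582cf.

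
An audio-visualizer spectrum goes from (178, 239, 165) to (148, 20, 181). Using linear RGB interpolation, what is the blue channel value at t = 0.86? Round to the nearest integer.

179

B = 165 + 0.86 × (181 − 165) = 178.76 → 179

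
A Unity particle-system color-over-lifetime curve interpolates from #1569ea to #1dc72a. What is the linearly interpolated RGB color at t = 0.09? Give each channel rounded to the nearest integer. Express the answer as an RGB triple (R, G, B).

(22, 113, 217)

#1569ea → (21, 105, 234); #1dc72a → (29, 199, 42).
R = 21 + 0.09 × (29 − 21) = 21 + 0.09 × 8 = 21.72 → 22
G = 105 + 0.09 × (199 − 105) = 105 + 0.09 × 94 = 113.46 → 113
B = 234 + 0.09 × (42 − 234) = 234 + 0.09 × -192 = 216.72 → 217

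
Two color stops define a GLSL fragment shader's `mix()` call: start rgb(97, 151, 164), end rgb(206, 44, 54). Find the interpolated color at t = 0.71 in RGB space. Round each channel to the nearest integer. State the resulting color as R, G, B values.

(174, 75, 86)

R = 97 + 0.71 × (206 − 97) = 97 + 0.71 × 109 = 174.39 → 174
G = 151 + 0.71 × (44 − 151) = 151 + 0.71 × -107 = 75.03 → 75
B = 164 + 0.71 × (54 − 164) = 164 + 0.71 × -110 = 85.9 → 86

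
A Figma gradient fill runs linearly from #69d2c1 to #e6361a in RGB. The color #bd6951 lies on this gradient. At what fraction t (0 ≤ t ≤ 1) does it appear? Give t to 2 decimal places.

Invert the lerp on the B channel (largest span, 167): t = (81 − 193) / (26 − 193) = -112/-167 = 0.67066.
Check on R: (189 − 105)/(230 − 105) = 0.672 ✓

0.67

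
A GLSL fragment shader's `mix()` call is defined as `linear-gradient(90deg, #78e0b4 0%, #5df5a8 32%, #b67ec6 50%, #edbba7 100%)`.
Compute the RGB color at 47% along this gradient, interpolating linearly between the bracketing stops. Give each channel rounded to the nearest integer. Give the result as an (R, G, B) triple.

(167, 146, 193)

47% lies between the 32% and 50% stops, so the local fraction is t = (47 − 32)/(50 − 32) = 15/18 ≈ 0.8333.
#5df5a8 → (93, 245, 168); #b67ec6 → (182, 126, 198).
R = 93 + 0.8333 × (182 − 93) = 167.164 → 167
G = 245 + 0.8333 × (126 − 245) = 145.837 → 146
B = 168 + 0.8333 × (198 − 168) = 192.999 → 193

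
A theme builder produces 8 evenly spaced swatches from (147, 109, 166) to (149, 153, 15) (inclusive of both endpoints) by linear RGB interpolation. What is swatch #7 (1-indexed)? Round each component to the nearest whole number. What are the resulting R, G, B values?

With 8 swatches and endpoints inclusive, swatch 7 sits at t = (7 − 1)/(8 − 1) = 6/7 ≈ 0.8571.
R = 147 + 0.8571 × (149 − 147) = 148.714 → 149
G = 109 + 0.8571 × (153 − 109) = 146.712 → 147
B = 166 + 0.8571 × (15 − 166) = 36.578 → 37

(149, 147, 37)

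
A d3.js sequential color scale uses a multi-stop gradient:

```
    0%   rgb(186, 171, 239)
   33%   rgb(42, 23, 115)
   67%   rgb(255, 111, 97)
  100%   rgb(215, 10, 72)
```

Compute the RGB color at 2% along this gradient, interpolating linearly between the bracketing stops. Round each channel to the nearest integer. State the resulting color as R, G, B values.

2% lies between the 0% and 33% stops, so the local fraction is t = (2 − 0)/(33 − 0) = 2/33 ≈ 0.0606.
R = 186 + 0.0606 × (42 − 186) = 177.274 → 177
G = 171 + 0.0606 × (23 − 171) = 162.031 → 162
B = 239 + 0.0606 × (115 − 239) = 231.486 → 231

(177, 162, 231)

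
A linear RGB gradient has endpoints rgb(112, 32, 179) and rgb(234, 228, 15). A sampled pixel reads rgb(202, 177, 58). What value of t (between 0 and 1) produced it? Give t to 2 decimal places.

0.74

Invert the lerp on the G channel (largest span, 196): t = (177 − 32) / (228 − 32) = 145/196 = 0.7398.
Check on R: (202 − 112)/(234 − 112) = 0.7377 ✓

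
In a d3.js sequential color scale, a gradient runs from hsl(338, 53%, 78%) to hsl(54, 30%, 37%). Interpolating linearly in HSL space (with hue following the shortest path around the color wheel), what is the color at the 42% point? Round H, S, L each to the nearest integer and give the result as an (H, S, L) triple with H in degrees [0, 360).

(10, 43, 61)

Hue: 54 − 338 = -284°, but |-284| > 180 so the shorter arc goes the other way: Δh = -284 + 360 = 76°.
H = 338 + 0.42 × (76) = 369.92 → 370 → 370 mod 360 = 10°
S = 53 + 0.42 × (30 − 53) = 43.34 → 43%
L = 78 + 0.42 × (37 − 78) = 60.78 → 61%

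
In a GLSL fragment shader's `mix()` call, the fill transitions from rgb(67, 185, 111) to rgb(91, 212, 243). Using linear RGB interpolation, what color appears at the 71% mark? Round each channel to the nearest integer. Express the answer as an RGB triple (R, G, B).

71% corresponds to t = 0.71.
R = 67 + 0.71 × (91 − 67) = 67 + 0.71 × 24 = 84.04 → 84
G = 185 + 0.71 × (212 − 185) = 185 + 0.71 × 27 = 204.17 → 204
B = 111 + 0.71 × (243 − 111) = 111 + 0.71 × 132 = 204.72 → 205
So the blended color is (84, 204, 205), about #54cccd.

(84, 204, 205)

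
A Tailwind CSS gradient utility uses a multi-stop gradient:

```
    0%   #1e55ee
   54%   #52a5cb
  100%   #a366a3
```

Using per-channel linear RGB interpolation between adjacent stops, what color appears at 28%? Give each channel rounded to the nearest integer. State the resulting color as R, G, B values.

(57, 126, 220)

28% lies between the 0% and 54% stops, so the local fraction is t = (28 − 0)/(54 − 0) = 28/54 ≈ 0.5185.
#1e55ee → (30, 85, 238); #52a5cb → (82, 165, 203).
R = 30 + 0.5185 × (82 − 30) = 56.962 → 57
G = 85 + 0.5185 × (165 − 85) = 126.48 → 126
B = 238 + 0.5185 × (203 − 238) = 219.852 → 220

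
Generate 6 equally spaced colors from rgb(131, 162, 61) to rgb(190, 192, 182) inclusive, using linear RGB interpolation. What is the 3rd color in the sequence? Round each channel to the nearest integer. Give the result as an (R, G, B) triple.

(155, 174, 109)

With 6 swatches and endpoints inclusive, swatch 3 sits at t = (3 − 1)/(6 − 1) = 2/5 ≈ 0.4.
R = 131 + 0.4 × (190 − 131) = 154.6 → 155
G = 162 + 0.4 × (192 − 162) = 174 → 174
B = 61 + 0.4 × (182 − 61) = 109.4 → 109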